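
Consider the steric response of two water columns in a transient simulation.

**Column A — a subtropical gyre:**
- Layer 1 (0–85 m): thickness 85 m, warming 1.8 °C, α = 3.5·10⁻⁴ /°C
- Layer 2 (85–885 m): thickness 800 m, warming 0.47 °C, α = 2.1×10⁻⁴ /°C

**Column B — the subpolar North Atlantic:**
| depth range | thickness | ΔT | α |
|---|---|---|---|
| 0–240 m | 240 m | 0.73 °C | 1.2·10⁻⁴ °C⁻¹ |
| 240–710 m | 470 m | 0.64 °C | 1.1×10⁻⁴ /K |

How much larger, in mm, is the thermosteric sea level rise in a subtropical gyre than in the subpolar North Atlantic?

Δh_A − Δh_B ≈ 78 mm

A 85 × 3.5×10⁻⁴ × 1.8 = 0.05355 m
A 85–885 m: 0.47 × 2.1×10⁻⁴ × 800 = 0.07896 m
A total: 0.13251 m
B 0.73 × 240 × 1.2×10⁻⁴ = 0.021024 m
B 240–710 m: 0.64 × 1.1×10⁻⁴ × 470 = 0.033088 m
B total: 0.054112 m
Difference: 0.13251 − 0.054112 = 0.078398 m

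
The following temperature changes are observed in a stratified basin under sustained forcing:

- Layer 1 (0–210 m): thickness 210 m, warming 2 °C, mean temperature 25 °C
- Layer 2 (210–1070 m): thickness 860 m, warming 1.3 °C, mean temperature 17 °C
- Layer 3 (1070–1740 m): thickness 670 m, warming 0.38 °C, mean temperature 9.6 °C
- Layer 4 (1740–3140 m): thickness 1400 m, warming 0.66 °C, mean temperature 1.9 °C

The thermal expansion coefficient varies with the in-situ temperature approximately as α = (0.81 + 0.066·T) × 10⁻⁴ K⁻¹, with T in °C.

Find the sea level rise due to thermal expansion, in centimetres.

about 44 cm

Layer 1: α = (0.81 + 0.066×25)×10⁻⁴ = 2.46×10⁻⁴ K⁻¹
Layer 2: α = (0.81 + 0.066×17)×10⁻⁴ = 1.932×10⁻⁴ K⁻¹
Layer 3: α = (0.81 + 0.066×9.6)×10⁻⁴ = 1.4436×10⁻⁴ K⁻¹
Layer 4: α = (0.81 + 0.066×1.9)×10⁻⁴ = 0.9354×10⁻⁴ K⁻¹
0–210 m: 2.46×10⁻⁴ × 210 × 2 = 0.10332 m
210–1070 m: 1.932×10⁻⁴ × 860 × 1.3 = 0.2159976 m
Layer 3: 1.4436×10⁻⁴ × 670 × 0.38 = 0.036754056 m
0.9354×10⁻⁴ × 1400 × 0.66 = 0.08643096 m
Δh = 0.10332 + 0.2159976 + 0.036754056 + 0.08643096 = 0.442502616 m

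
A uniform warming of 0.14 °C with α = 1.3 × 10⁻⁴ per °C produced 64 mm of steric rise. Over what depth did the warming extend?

H = Δh/(αΔT) = 0.064 / (1.3×10⁻⁴ × 0.14) ≈ 3516 m

3520 m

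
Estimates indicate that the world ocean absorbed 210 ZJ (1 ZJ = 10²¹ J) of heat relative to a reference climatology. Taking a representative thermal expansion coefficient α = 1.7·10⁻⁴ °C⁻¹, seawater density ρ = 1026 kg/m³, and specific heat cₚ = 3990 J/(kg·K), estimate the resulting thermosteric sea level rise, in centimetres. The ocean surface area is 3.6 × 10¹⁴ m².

2.42 cm of thermosteric rise

Per unit area: Q = 210×10²¹ / (3.6×10¹⁴) ≈ 5.833×10⁸ J/m²
Δh = αQ/(ρcₚ) = 1.7×10⁻⁴ × 5.833×10⁸ / (1026 × 3990) ≈ 0.024223 m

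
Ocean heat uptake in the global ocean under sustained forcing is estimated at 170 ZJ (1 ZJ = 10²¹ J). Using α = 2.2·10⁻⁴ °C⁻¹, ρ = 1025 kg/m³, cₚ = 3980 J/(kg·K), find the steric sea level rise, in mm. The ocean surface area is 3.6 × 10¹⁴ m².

Per unit area: Q = 170×10²¹ / (3.6×10¹⁴) ≈ 4.722×10⁸ J/m²
Δh = αQ/(ρcₚ) = 2.2×10⁻⁴ × 4.722×10⁸ / (1025 × 3980) ≈ 0.025465 m

Δh = 25.5 mm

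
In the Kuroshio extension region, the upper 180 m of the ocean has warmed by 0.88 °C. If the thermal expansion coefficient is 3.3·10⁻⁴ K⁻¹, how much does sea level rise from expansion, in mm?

52.3 mm

Δh = αΔT·H = 3.3×10⁻⁴ × 0.88 × 180 = 0.052272 m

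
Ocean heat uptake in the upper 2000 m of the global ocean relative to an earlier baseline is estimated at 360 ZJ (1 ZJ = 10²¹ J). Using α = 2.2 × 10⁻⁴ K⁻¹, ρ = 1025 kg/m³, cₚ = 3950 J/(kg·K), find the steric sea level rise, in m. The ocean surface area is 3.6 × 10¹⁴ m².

about 0.0543 m

Per unit area: Q = 360×10²¹ / (3.6×10¹⁴) = 1×10⁹ J/m²
Δh = αQ/(ρcₚ) = 2.2×10⁻⁴ × 1×10⁹ / (1025 × 3950) ≈ 0.054338 m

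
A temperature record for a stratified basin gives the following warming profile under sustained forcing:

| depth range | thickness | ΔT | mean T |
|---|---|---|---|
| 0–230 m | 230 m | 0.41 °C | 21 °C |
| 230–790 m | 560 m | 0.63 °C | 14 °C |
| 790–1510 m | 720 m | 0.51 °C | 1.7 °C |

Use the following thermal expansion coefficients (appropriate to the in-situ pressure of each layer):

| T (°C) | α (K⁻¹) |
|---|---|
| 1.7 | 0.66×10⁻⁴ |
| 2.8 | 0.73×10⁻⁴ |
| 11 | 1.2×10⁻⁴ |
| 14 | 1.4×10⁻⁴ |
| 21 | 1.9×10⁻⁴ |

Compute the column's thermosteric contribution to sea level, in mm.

91.5 mm of thermosteric rise

Layer 1 at 21 °C → α = 1.9×10⁻⁴ K⁻¹
Layer 2 at 14 °C → α = 1.4×10⁻⁴ K⁻¹
Layer 3 at 1.7 °C → α = 0.66×10⁻⁴ K⁻¹
0.41 × 1.9×10⁻⁴ × 230 = 0.017917 m
0.63 × 560 × 1.4×10⁻⁴ = 0.049392 m
Layer 3: 0.51 × 720 × 0.66×10⁻⁴ = 0.0242352 m
Δh = 0.017917 + 0.049392 + 0.0242352 = 0.0915442 m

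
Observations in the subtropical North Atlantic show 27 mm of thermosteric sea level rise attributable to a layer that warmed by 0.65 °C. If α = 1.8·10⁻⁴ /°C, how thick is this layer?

H = Δh/(αΔT) = 0.027 / (1.8×10⁻⁴ × 0.65) ≈ 230.8 m

H ≈ 231 m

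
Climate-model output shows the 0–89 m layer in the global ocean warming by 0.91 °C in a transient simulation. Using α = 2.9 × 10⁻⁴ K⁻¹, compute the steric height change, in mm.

Δh = αΔT·H = 2.9×10⁻⁴ × 0.91 × 89 = 0.0234871 m

Δh ≈ 23.5 mm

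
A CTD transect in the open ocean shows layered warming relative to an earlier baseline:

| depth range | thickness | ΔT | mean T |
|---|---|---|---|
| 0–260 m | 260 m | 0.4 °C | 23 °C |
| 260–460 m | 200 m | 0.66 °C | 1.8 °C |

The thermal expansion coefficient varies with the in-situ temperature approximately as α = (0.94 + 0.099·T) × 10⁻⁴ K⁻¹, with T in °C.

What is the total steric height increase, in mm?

Layer 1: α = (0.94 + 0.099×23)×10⁻⁴ = 3.217×10⁻⁴ K⁻¹
Layer 2: α = (0.94 + 0.099×1.8)×10⁻⁴ = 1.1182×10⁻⁴ K⁻¹
Layer 1: 0.4 × 3.217×10⁻⁴ × 260 = 0.0334568 m
Layer 2: 1.1182×10⁻⁴ × 0.66 × 200 = 0.01476024 m
Δh = 0.0334568 + 0.01476024 = 0.04821704 m

Δh = 48.2 mm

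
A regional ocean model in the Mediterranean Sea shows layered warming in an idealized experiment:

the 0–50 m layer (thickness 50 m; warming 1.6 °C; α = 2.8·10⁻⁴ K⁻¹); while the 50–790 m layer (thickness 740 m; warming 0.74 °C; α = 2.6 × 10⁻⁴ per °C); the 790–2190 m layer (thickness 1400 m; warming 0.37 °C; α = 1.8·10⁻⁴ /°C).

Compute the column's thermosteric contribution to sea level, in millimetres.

258 mm of thermosteric rise

2.8×10⁻⁴ × 50 × 1.6 = 0.02240 m
50–790 m: 740 × 0.74 × 2.6×10⁻⁴ = 0.142376 m
790–2190 m: 1.8×10⁻⁴ × 0.37 × 1400 = 0.09324 m
Δh = 0.02240 + 0.142376 + 0.09324 = 0.258016 m ≈ 258 mm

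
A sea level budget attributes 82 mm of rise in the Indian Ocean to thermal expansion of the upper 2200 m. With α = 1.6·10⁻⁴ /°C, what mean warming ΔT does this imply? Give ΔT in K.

ΔT = Δh/(αH) = 0.082 / (1.6×10⁻⁴ × 2200) ≈ 0.2330 K

ΔT ≈ 0.233 K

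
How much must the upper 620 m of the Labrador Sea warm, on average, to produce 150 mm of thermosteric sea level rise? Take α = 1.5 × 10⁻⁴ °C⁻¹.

1.61 °C

ΔT = Δh/(αH) = 0.15 / (1.5×10⁻⁴ × 620) ≈ 1.613 °C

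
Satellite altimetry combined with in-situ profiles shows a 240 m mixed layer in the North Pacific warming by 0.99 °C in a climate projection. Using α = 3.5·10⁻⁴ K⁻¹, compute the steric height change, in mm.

Δh = 83 mm

Δh = αΔT·H = 3.5×10⁻⁴ × 0.99 × 240 = 0.08316 m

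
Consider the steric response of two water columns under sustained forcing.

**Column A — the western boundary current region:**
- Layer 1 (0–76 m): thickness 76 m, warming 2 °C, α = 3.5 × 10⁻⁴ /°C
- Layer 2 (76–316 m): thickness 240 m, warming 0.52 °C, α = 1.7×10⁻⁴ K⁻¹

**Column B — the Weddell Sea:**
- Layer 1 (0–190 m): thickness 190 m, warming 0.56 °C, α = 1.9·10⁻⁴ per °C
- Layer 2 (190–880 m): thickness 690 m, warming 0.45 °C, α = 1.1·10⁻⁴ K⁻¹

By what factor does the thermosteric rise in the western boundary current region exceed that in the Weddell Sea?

1.4

A Layer 1: 76 × 3.5×10⁻⁴ × 2 = 0.05320 m
A 240 × 1.7×10⁻⁴ × 0.52 = 0.021216 m
A total: 0.074416 m
B 0.56 × 190 × 1.9×10⁻⁴ = 0.020216 m
B 1.1×10⁻⁴ × 690 × 0.45 = 0.034155 m
B total: 0.054371 m
Ratio: 0.074416 / 0.054371 ≈ 1.369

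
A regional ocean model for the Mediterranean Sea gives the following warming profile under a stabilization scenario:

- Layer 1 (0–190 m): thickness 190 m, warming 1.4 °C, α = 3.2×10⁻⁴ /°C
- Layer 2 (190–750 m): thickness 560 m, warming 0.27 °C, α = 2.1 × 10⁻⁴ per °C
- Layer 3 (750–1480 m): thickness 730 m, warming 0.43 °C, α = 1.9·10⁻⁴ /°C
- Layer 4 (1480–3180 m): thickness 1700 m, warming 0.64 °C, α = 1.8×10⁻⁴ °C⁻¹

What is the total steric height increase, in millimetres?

0–190 m: 1.4 × 3.2×10⁻⁴ × 190 = 0.08512 m
560 × 0.27 × 2.1×10⁻⁴ = 0.031752 m
730 × 1.9×10⁻⁴ × 0.43 = 0.059641 m
1480–3180 m: 0.64 × 1.8×10⁻⁴ × 1700 = 0.19584 m
Δh = 0.08512 + 0.031752 + 0.059641 + 0.19584 = 0.372353 m ≈ 372 mm

372 mm of thermosteric rise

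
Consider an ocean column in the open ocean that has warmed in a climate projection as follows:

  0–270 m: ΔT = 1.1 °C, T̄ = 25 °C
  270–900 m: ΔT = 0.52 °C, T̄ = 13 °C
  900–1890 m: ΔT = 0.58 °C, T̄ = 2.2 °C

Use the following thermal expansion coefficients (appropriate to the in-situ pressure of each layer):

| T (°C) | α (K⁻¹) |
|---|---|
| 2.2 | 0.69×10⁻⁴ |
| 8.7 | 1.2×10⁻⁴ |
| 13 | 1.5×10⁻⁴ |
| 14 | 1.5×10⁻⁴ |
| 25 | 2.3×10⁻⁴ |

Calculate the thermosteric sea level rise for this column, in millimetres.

157 mm of thermosteric rise

Layer 1 at 25 °C → α = 2.3×10⁻⁴ K⁻¹
Layer 2 at 13 °C → α = 1.5×10⁻⁴ K⁻¹
Layer 3 at 2.2 °C → α = 0.69×10⁻⁴ K⁻¹
0–270 m: 270 × 2.3×10⁻⁴ × 1.1 = 0.06831 m
630 × 1.5×10⁻⁴ × 0.52 = 0.04914 m
990 × 0.69×10⁻⁴ × 0.58 = 0.0396198 m
Δh = 0.06831 + 0.04914 + 0.0396198 = 0.1570698 m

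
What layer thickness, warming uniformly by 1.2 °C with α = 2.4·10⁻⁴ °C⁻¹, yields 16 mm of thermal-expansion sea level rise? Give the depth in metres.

H ≈ 55.6 m

H = Δh/(αΔT) = 0.016 / (2.4×10⁻⁴ × 1.2) ≈ 55.56 m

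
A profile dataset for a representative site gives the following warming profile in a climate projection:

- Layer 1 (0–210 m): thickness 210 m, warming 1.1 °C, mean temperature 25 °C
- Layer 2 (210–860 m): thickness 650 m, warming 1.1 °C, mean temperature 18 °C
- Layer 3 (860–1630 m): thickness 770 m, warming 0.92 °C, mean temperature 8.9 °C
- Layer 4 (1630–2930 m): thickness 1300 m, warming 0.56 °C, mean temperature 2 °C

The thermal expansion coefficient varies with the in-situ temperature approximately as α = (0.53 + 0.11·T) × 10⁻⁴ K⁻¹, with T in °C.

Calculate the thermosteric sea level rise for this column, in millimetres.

Layer 1: α = (0.53 + 0.11×25)×10⁻⁴ = 3.28×10⁻⁴ K⁻¹
Layer 2: α = (0.53 + 0.11×18)×10⁻⁴ = 2.51×10⁻⁴ K⁻¹
Layer 3: α = (0.53 + 0.11×8.9)×10⁻⁴ = 1.509×10⁻⁴ K⁻¹
Layer 4: α = (0.53 + 0.11×2)×10⁻⁴ = 0.75×10⁻⁴ K⁻¹
0–210 m: 1.1 × 3.28×10⁻⁴ × 210 = 0.075768 m
Layer 2: 650 × 1.1 × 2.51×10⁻⁴ = 0.179465 m
0.92 × 1.509×10⁻⁴ × 770 = 0.10689756 m
1630–2930 m: 1300 × 0.75×10⁻⁴ × 0.56 = 0.05460 m
Δh = 0.075768 + 0.179465 + 0.10689756 + 0.05460 = 0.41673056 m ≈ 417 mm

about 417 mm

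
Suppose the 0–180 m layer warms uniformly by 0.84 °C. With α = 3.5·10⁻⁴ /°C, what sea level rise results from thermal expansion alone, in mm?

Δh = αΔT·H = 3.5×10⁻⁴ × 0.84 × 180 = 0.05292 m

Δh ≈ 53 mm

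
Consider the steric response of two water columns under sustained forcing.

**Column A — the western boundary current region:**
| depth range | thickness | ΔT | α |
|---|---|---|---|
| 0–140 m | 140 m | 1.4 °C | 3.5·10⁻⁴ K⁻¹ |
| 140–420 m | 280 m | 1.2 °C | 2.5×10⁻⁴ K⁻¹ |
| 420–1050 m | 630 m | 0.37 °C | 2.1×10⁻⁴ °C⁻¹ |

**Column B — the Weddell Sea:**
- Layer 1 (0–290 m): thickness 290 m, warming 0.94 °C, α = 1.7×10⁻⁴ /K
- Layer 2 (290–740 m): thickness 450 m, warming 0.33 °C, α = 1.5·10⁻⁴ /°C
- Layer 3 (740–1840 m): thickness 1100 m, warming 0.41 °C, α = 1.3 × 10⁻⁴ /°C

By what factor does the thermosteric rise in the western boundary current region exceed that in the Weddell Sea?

A 0–140 m: 3.5×10⁻⁴ × 140 × 1.4 = 0.06860 m
A Layer 2: 280 × 2.5×10⁻⁴ × 1.2 = 0.08400 m
A 2.1×10⁻⁴ × 0.37 × 630 = 0.048951 m
A total: 0.201551 m
B 0.94 × 1.7×10⁻⁴ × 290 = 0.046342 m
B 290–740 m: 450 × 0.33 × 1.5×10⁻⁴ = 0.022275 m
B Layer 3: 1100 × 0.41 × 1.3×10⁻⁴ = 0.05863 m
B total: 0.127247 m
Ratio: 0.201551 / 0.127247 ≈ 1.584

a factor of 1.58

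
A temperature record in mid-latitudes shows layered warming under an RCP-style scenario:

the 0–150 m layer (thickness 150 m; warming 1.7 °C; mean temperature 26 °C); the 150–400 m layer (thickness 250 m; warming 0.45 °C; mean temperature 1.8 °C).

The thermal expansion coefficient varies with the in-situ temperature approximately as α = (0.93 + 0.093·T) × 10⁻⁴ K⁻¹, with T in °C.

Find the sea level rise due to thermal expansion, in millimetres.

Layer 1: α = (0.93 + 0.093×26)×10⁻⁴ = 3.348×10⁻⁴ K⁻¹
Layer 2: α = (0.93 + 0.093×1.8)×10⁻⁴ = 1.0974×10⁻⁴ K⁻¹
1.7 × 150 × 3.348×10⁻⁴ = 0.085374 m
150–400 m: 0.45 × 250 × 1.0974×10⁻⁴ = 0.01234575 m
Δh = 0.085374 + 0.01234575 = 0.09771975 m

Δh ≈ 97.7 mm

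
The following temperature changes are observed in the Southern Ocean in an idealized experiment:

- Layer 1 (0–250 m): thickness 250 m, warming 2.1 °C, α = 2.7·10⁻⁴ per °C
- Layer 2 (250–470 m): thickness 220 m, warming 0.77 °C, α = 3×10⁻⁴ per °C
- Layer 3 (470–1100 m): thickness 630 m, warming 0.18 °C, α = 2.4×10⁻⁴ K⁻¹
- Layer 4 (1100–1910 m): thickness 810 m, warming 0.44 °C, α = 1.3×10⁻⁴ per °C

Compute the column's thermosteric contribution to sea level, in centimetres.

Layer 1: 2.1 × 2.7×10⁻⁴ × 250 = 0.14175 m
Layer 2: 3×10⁻⁴ × 220 × 0.77 = 0.05082 m
470–1100 m: 630 × 0.18 × 2.4×10⁻⁴ = 0.027216 m
1.3×10⁻⁴ × 0.44 × 810 = 0.046332 m
Δh = 0.14175 + 0.05082 + 0.027216 + 0.046332 = 0.266118 m

Δh = 26.6 cm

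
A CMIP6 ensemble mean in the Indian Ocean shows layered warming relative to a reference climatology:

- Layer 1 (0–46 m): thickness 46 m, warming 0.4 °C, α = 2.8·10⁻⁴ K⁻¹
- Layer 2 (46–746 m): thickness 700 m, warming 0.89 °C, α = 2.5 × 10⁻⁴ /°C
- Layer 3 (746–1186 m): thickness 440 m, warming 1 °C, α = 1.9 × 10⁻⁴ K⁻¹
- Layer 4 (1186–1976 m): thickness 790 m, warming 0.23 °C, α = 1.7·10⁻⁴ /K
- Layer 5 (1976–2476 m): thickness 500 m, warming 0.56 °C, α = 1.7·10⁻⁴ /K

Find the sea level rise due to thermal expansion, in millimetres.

320 mm of thermosteric rise

46 × 2.8×10⁻⁴ × 0.4 = 0.005152 m
46–746 m: 2.5×10⁻⁴ × 0.89 × 700 = 0.15575 m
746–1186 m: 1 × 1.9×10⁻⁴ × 440 = 0.08360 m
1.7×10⁻⁴ × 790 × 0.23 = 0.030889 m
Layer 5: 1.7×10⁻⁴ × 0.56 × 500 = 0.04760 m
Δh = 0.005152 + 0.15575 + 0.08360 + 0.030889 + 0.04760 = 0.322991 m ≈ 320 mm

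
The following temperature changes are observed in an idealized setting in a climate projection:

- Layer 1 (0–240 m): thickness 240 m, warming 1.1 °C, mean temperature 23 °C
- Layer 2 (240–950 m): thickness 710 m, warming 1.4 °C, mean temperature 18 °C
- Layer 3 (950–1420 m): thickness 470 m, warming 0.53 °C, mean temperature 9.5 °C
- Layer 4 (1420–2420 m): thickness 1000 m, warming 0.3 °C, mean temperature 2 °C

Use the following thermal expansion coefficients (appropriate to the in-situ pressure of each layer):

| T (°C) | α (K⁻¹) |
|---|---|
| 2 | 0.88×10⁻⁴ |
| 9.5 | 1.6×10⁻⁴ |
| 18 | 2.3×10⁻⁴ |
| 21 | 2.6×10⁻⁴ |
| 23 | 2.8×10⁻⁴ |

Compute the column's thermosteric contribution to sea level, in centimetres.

Layer 1 at 23 °C → α = 2.8×10⁻⁴ K⁻¹
Layer 2 at 18 °C → α = 2.3×10⁻⁴ K⁻¹
Layer 3 at 9.5 °C → α = 1.6×10⁻⁴ K⁻¹
Layer 4 at 2 °C → α = 0.88×10⁻⁴ K⁻¹
0–240 m: 2.8×10⁻⁴ × 1.1 × 240 = 0.07392 m
240–950 m: 710 × 2.3×10⁻⁴ × 1.4 = 0.22862 m
1.6×10⁻⁴ × 470 × 0.53 = 0.039856 m
Layer 4: 0.88×10⁻⁴ × 0.3 × 1000 = 0.02640 m
Δh = 0.07392 + 0.22862 + 0.039856 + 0.02640 = 0.368796 m

Δh = 36.9 cm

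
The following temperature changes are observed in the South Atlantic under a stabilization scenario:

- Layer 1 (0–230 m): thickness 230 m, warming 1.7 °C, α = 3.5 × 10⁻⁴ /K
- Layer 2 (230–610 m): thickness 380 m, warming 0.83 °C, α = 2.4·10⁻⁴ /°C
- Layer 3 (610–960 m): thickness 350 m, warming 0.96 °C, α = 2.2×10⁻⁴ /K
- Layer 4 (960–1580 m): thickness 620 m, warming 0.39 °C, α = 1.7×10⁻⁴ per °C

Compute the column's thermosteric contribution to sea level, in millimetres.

328 mm

Layer 1: 230 × 3.5×10⁻⁴ × 1.7 = 0.13685 m
230–610 m: 2.4×10⁻⁴ × 380 × 0.83 = 0.075696 m
610–960 m: 0.96 × 2.2×10⁻⁴ × 350 = 0.07392 m
1.7×10⁻⁴ × 0.39 × 620 = 0.041106 m
Δh = 0.13685 + 0.075696 + 0.07392 + 0.041106 = 0.327572 m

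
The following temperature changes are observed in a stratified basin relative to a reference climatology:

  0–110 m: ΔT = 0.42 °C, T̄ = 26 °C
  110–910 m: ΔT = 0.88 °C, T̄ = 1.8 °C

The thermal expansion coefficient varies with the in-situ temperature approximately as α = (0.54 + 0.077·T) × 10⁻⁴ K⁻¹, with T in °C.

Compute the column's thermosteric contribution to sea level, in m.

Layer 1: α = (0.54 + 0.077×26)×10⁻⁴ = 2.542×10⁻⁴ K⁻¹
Layer 2: α = (0.54 + 0.077×1.8)×10⁻⁴ = 0.6786×10⁻⁴ K⁻¹
Layer 1: 110 × 0.42 × 2.542×10⁻⁴ = 0.01174404 m
0.88 × 800 × 0.6786×10⁻⁴ = 0.04777344 m
Δh = 0.01174404 + 0.04777344 = 0.05951748 m ≈ 0.0595 m

Δh = 0.0595 m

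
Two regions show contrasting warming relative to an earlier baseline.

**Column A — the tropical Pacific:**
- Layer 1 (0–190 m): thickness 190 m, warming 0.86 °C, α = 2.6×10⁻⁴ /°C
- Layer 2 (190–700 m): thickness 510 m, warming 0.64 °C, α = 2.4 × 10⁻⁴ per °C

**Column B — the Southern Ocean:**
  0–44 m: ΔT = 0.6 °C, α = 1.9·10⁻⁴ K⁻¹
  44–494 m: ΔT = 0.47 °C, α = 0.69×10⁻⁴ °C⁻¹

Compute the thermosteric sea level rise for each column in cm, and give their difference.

A: 12.1 cm; B: 1.96 cm; difference 10.1 cm

A 2.6×10⁻⁴ × 0.86 × 190 = 0.042484 m
A Layer 2: 510 × 2.4×10⁻⁴ × 0.64 = 0.078336 m
A total: 0.12082 m
B 44 × 0.6 × 1.9×10⁻⁴ = 0.005016 m
B 0.47 × 450 × 0.69×10⁻⁴ = 0.0145935 m
B total: 0.0196095 m
Difference: 0.12082 − 0.0196095 = 0.1012105 m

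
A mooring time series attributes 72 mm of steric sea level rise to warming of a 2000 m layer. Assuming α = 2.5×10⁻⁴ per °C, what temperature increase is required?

about 0.14 K

ΔT = Δh/(αH) = 0.072 / (2.5×10⁻⁴ × 2000) = 0.1440 K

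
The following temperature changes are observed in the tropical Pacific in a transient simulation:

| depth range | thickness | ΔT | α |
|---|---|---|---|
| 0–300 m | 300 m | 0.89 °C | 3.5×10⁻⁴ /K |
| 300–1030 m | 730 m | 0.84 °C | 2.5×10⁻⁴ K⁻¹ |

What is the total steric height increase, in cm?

Δh = 25 cm

300 × 0.89 × 3.5×10⁻⁴ = 0.09345 m
300–1030 m: 730 × 0.84 × 2.5×10⁻⁴ = 0.15330 m
Δh = 0.09345 + 0.15330 = 0.24675 m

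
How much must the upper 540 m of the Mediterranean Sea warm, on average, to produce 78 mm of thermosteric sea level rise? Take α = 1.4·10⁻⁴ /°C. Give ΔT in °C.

ΔT ≈ 1.03 °C

ΔT = Δh/(αH) = 0.078 / (1.4×10⁻⁴ × 540) ≈ 1.032 °C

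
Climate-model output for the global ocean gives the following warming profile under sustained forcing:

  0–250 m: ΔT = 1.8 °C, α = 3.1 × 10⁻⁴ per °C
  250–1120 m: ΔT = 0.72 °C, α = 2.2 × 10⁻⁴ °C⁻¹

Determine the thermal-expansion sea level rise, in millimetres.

277 mm

250 × 3.1×10⁻⁴ × 1.8 = 0.13950 m
Layer 2: 0.72 × 2.2×10⁻⁴ × 870 = 0.137808 m
Δh = 0.13950 + 0.137808 = 0.277308 m ≈ 277 mm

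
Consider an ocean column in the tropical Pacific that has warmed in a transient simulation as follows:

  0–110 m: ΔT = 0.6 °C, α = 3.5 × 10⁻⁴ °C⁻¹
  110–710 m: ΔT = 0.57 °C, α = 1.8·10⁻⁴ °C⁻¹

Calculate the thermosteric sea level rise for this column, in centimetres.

Δh = 8.47 cm

3.5×10⁻⁴ × 0.6 × 110 = 0.02310 m
110–710 m: 1.8×10⁻⁴ × 0.57 × 600 = 0.06156 m
Δh = 0.02310 + 0.06156 = 0.08466 m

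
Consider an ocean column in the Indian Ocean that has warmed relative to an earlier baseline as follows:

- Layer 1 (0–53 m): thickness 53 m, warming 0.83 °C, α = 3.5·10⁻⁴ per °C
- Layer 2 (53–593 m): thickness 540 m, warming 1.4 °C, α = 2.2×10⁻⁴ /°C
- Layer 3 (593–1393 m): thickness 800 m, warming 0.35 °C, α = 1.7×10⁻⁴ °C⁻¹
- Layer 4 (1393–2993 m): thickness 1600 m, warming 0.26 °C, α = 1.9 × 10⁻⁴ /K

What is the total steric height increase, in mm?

0–53 m: 53 × 3.5×10⁻⁴ × 0.83 = 0.0153965 m
53–593 m: 2.2×10⁻⁴ × 540 × 1.4 = 0.16632 m
593–1393 m: 1.7×10⁻⁴ × 800 × 0.35 = 0.04760 m
1393–2993 m: 1.9×10⁻⁴ × 1600 × 0.26 = 0.07904 m
Δh = 0.0153965 + 0.16632 + 0.04760 + 0.07904 = 0.3083565 m ≈ 308 mm

308 mm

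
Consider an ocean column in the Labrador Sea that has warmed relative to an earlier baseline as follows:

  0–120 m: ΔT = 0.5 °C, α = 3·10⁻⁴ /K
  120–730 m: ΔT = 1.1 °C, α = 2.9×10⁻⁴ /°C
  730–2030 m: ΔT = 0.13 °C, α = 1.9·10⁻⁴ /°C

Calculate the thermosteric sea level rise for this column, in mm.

Δh ≈ 245 mm

0–120 m: 3×10⁻⁴ × 0.5 × 120 = 0.01800 m
Layer 2: 610 × 2.9×10⁻⁴ × 1.1 = 0.19459 m
730–2030 m: 1300 × 1.9×10⁻⁴ × 0.13 = 0.03211 m
Δh = 0.01800 + 0.19459 + 0.03211 = 0.24470 m ≈ 245 mm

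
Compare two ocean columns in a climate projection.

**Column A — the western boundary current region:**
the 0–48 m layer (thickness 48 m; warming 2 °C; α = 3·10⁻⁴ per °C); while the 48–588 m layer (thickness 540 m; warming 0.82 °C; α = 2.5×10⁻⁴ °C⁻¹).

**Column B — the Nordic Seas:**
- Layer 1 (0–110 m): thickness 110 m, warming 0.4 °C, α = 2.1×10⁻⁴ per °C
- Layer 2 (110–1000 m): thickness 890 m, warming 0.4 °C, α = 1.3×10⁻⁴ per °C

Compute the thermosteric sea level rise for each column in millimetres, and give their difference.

Δh_A ≈ 140 mm, Δh_B ≈ 56 mm; difference ≈ 84 mm

A Layer 1: 3×10⁻⁴ × 2 × 48 = 0.02880 m
A 540 × 0.82 × 2.5×10⁻⁴ = 0.11070 m
A total: 0.13950 m
B 0–110 m: 0.4 × 110 × 2.1×10⁻⁴ = 0.00924 m
B 110–1000 m: 1.3×10⁻⁴ × 0.4 × 890 = 0.04628 m
B total: 0.05552 m
Difference: 0.13950 − 0.05552 = 0.08398 m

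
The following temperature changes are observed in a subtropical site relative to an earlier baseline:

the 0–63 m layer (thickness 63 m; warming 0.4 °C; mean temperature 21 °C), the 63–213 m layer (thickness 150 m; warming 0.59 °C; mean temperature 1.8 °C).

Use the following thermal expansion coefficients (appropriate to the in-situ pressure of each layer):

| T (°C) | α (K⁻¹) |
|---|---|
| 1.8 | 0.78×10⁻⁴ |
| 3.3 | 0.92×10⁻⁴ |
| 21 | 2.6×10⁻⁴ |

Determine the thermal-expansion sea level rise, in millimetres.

Layer 1 at 21 °C → α = 2.6×10⁻⁴ K⁻¹
Layer 2 at 1.8 °C → α = 0.78×10⁻⁴ K⁻¹
0–63 m: 63 × 0.4 × 2.6×10⁻⁴ = 0.006552 m
Layer 2: 0.59 × 150 × 0.78×10⁻⁴ = 0.006903 m
Δh = 0.006552 + 0.006903 = 0.013455 m

13 mm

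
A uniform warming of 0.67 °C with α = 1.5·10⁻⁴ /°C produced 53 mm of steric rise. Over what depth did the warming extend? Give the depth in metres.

H = Δh/(αΔT) = 0.053 / (1.5×10⁻⁴ × 0.67) ≈ 527.4 m

about 527 m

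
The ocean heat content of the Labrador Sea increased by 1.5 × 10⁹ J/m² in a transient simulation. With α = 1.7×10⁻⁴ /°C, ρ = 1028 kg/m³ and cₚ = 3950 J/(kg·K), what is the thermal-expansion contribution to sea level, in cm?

Δh = 6.28 cm

Δh = αQ/(ρcₚ) = 1.7×10⁻⁴ × 1.5×10⁹ / (1028 × 3950) ≈ 0.062799 m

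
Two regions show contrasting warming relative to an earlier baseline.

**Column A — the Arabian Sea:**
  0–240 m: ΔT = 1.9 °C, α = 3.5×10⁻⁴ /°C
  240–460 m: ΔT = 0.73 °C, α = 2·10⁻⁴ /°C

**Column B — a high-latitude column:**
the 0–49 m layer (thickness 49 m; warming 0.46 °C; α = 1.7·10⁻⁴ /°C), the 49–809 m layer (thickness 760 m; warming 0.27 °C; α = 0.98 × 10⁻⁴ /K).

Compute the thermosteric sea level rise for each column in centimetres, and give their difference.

A 0–240 m: 1.9 × 3.5×10⁻⁴ × 240 = 0.15960 m
A 240–460 m: 2×10⁻⁴ × 220 × 0.73 = 0.03212 m
A total: 0.19172 m
B 0–49 m: 1.7×10⁻⁴ × 0.46 × 49 = 0.0038318 m
B 0.98×10⁻⁴ × 760 × 0.27 = 0.0201096 m
B total: 0.0239414 m
Difference: 0.19172 − 0.0239414 = 0.1677786 m

Δh_A ≈ 19 cm, Δh_B ≈ 2.4 cm; difference ≈ 17 cm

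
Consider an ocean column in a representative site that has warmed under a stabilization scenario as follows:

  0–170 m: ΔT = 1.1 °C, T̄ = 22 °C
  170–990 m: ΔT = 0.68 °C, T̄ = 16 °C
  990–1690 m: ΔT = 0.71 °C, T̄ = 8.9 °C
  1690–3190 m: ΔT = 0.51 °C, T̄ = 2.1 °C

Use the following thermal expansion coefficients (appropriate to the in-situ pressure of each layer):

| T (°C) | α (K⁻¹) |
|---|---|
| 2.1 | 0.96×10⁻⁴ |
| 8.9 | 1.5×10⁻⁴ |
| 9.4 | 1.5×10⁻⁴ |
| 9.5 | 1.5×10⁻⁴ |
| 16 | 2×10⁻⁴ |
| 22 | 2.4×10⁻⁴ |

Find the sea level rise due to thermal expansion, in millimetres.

Δh ≈ 304 mm

Layer 1 at 22 °C → α = 2.4×10⁻⁴ K⁻¹
Layer 2 at 16 °C → α = 2×10⁻⁴ K⁻¹
Layer 3 at 8.9 °C → α = 1.5×10⁻⁴ K⁻¹
Layer 4 at 2.1 °C → α = 0.96×10⁻⁴ K⁻¹
1.1 × 170 × 2.4×10⁻⁴ = 0.04488 m
170–990 m: 820 × 0.68 × 2×10⁻⁴ = 0.11152 m
Layer 3: 1.5×10⁻⁴ × 700 × 0.71 = 0.07455 m
1690–3190 m: 0.96×10⁻⁴ × 0.51 × 1500 = 0.07344 m
Δh = 0.04488 + 0.11152 + 0.07455 + 0.07344 = 0.30439 m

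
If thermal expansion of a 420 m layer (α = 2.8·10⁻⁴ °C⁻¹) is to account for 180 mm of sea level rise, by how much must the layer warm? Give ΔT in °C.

ΔT = Δh/(αH) = 0.18 / (2.8×10⁻⁴ × 420) ≈ 1.531 °C

about 1.53 °C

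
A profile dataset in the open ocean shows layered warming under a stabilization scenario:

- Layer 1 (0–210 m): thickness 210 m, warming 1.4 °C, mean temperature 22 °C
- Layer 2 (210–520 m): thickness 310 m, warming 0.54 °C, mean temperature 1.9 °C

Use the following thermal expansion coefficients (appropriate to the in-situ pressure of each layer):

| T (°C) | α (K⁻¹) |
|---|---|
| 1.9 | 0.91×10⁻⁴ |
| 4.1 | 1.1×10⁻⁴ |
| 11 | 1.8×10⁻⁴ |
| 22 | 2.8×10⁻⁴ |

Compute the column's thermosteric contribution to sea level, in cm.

Layer 1 at 22 °C → α = 2.8×10⁻⁴ K⁻¹
Layer 2 at 1.9 °C → α = 0.91×10⁻⁴ K⁻¹
210 × 2.8×10⁻⁴ × 1.4 = 0.08232 m
210–520 m: 0.91×10⁻⁴ × 0.54 × 310 = 0.0152334 m
Δh = 0.08232 + 0.0152334 = 0.0975534 m ≈ 9.76 cm

Δh ≈ 9.76 cm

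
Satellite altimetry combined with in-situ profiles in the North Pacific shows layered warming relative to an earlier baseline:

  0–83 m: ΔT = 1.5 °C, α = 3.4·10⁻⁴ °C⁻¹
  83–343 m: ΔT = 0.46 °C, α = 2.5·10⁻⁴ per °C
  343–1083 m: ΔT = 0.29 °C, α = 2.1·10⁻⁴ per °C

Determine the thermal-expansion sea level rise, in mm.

3.4×10⁻⁴ × 1.5 × 83 = 0.04233 m
Layer 2: 0.46 × 2.5×10⁻⁴ × 260 = 0.02990 m
343–1083 m: 0.29 × 740 × 2.1×10⁻⁴ = 0.045066 m
Δh = 0.04233 + 0.02990 + 0.045066 = 0.117296 m ≈ 120 mm

Δh ≈ 120 mm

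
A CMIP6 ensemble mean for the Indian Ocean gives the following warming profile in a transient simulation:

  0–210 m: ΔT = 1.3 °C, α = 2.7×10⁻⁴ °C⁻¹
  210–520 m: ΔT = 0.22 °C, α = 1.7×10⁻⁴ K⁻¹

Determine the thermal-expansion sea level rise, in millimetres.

Δh ≈ 85.3 mm

210 × 1.3 × 2.7×10⁻⁴ = 0.07371 m
1.7×10⁻⁴ × 0.22 × 310 = 0.011594 m
Δh = 0.07371 + 0.011594 = 0.085304 m ≈ 85.3 mm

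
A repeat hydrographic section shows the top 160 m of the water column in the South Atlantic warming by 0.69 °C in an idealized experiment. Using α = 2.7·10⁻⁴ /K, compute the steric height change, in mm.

Δh = αΔT·H = 2.7×10⁻⁴ × 0.69 × 160 = 0.029808 m

29.8 mm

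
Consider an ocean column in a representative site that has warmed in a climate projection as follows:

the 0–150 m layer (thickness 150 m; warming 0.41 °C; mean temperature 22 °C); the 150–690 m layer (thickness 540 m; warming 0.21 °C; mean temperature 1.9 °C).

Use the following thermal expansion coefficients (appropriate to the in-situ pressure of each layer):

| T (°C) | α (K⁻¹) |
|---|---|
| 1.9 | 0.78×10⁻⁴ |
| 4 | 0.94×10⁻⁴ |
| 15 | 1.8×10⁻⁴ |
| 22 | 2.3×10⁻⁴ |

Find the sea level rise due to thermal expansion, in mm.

Layer 1 at 22 °C → α = 2.3×10⁻⁴ K⁻¹
Layer 2 at 1.9 °C → α = 0.78×10⁻⁴ K⁻¹
150 × 2.3×10⁻⁴ × 0.41 = 0.014145 m
540 × 0.78×10⁻⁴ × 0.21 = 0.0088452 m
Δh = 0.014145 + 0.0088452 = 0.0229902 m

23.0 mm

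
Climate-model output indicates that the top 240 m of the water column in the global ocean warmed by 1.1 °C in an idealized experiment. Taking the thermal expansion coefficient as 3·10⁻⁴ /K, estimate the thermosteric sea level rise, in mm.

Δh = αΔT·H = 3×10⁻⁴ × 1.1 × 240 = 0.07920 m

79.2 mm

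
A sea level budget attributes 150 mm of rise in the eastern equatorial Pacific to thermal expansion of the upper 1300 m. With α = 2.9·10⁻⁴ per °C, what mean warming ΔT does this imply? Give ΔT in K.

ΔT = Δh/(αH) = 0.15 / (2.9×10⁻⁴ × 1300) ≈ 0.3979 K

0.398 K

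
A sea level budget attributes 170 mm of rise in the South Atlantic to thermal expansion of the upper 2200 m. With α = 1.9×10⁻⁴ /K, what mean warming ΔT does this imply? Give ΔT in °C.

about 0.41 °C

ΔT = Δh/(αH) = 0.17 / (1.9×10⁻⁴ × 2200) ≈ 0.4067 °C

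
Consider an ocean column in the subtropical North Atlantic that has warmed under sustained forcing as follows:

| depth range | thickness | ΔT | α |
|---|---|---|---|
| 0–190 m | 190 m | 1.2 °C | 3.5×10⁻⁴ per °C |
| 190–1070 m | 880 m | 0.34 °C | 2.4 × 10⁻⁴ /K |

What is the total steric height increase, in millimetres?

1.2 × 190 × 3.5×10⁻⁴ = 0.07980 m
Layer 2: 2.4×10⁻⁴ × 880 × 0.34 = 0.071808 m
Δh = 0.07980 + 0.071808 = 0.151608 m ≈ 152 mm

152 mm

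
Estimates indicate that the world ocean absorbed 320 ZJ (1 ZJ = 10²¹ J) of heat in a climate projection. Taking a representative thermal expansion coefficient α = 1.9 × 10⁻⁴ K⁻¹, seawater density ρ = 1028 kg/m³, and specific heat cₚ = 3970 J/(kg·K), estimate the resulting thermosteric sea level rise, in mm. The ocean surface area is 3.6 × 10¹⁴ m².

about 41 mm

Per unit area: Q = 320×10²¹ / (3.6×10¹⁴) ≈ 8.889×10⁸ J/m²
Δh = αQ/(ρcₚ) = 1.9×10⁻⁴ × 8.889×10⁸ / (1028 × 3970) ≈ 0.041383 m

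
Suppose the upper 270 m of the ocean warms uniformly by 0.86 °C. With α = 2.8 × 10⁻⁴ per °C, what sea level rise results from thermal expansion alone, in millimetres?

Δh ≈ 65.0 mm

Δh = αΔT·H = 2.8×10⁻⁴ × 0.86 × 270 = 0.065016 m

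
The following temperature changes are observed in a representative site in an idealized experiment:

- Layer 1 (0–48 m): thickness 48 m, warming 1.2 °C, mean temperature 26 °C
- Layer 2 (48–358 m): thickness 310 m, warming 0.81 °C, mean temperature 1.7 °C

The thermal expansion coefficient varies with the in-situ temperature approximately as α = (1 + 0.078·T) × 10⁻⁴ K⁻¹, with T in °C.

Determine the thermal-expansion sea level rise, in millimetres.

Layer 1: α = (1 + 0.078×26)×10⁻⁴ = 3.028×10⁻⁴ K⁻¹
Layer 2: α = (1 + 0.078×1.7)×10⁻⁴ = 1.1326×10⁻⁴ K⁻¹
48 × 3.028×10⁻⁴ × 1.2 = 0.01744128 m
48–358 m: 310 × 0.81 × 1.1326×10⁻⁴ = 0.028439586 m
Δh = 0.01744128 + 0.028439586 = 0.045880866 m ≈ 46 mm

about 46 mm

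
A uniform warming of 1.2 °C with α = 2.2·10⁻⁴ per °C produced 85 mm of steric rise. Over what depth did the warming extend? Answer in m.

about 322 m

H = Δh/(αΔT) = 0.085 / (2.2×10⁻⁴ × 1.2) ≈ 322.0 m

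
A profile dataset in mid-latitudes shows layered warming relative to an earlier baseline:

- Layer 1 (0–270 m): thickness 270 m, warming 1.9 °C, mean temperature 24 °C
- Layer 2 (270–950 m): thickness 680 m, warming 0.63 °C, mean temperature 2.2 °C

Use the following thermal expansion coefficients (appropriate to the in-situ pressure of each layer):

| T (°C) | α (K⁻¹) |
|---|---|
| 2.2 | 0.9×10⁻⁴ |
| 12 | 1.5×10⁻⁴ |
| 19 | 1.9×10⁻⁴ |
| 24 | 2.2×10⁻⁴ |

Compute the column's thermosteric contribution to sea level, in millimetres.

Layer 1 at 24 °C → α = 2.2×10⁻⁴ K⁻¹
Layer 2 at 2.2 °C → α = 0.9×10⁻⁴ K⁻¹
0–270 m: 270 × 1.9 × 2.2×10⁻⁴ = 0.11286 m
Layer 2: 0.9×10⁻⁴ × 0.63 × 680 = 0.038556 m
Δh = 0.11286 + 0.038556 = 0.151416 m

151 mm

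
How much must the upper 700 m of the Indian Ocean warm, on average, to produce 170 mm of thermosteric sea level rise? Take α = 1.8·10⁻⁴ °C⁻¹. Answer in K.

1.35 K

ΔT = Δh/(αH) = 0.17 / (1.8×10⁻⁴ × 700) ≈ 1.349 K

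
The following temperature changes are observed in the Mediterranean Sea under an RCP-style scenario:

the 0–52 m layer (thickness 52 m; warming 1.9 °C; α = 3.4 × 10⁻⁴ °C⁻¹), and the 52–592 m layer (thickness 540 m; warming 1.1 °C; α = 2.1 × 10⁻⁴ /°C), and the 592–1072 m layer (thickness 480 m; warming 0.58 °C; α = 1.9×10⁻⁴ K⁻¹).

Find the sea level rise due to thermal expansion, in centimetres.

0–52 m: 52 × 1.9 × 3.4×10⁻⁴ = 0.033592 m
2.1×10⁻⁴ × 540 × 1.1 = 0.12474 m
480 × 1.9×10⁻⁴ × 0.58 = 0.052896 m
Δh = 0.033592 + 0.12474 + 0.052896 = 0.211228 m ≈ 21 cm

about 21 cm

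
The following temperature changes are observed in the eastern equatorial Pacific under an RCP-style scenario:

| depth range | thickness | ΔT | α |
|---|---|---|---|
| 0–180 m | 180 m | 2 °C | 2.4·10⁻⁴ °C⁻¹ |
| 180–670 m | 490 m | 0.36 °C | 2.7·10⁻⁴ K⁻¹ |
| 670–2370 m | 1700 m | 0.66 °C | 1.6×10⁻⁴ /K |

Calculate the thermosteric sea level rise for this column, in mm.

314 mm

Layer 1: 180 × 2 × 2.4×10⁻⁴ = 0.08640 m
Layer 2: 0.36 × 2.7×10⁻⁴ × 490 = 0.047628 m
1.6×10⁻⁴ × 1700 × 0.66 = 0.17952 m
Δh = 0.08640 + 0.047628 + 0.17952 = 0.313548 m ≈ 314 mm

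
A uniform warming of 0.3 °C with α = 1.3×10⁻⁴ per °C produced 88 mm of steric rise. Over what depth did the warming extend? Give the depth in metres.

2260 m

H = Δh/(αΔT) = 0.088 / (1.3×10⁻⁴ × 0.3) ≈ 2256 m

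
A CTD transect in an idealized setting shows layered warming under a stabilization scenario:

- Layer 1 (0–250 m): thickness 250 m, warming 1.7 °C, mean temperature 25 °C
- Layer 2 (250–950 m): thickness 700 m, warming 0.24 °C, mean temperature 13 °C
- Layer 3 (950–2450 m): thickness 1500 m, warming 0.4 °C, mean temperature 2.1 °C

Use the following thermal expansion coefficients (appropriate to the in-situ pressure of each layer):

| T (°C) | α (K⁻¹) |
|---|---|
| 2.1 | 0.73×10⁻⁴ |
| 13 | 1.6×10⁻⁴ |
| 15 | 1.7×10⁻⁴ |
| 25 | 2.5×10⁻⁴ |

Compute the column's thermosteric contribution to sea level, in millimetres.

Δh ≈ 180 mm

Layer 1 at 25 °C → α = 2.5×10⁻⁴ K⁻¹
Layer 2 at 13 °C → α = 1.6×10⁻⁴ K⁻¹
Layer 3 at 2.1 °C → α = 0.73×10⁻⁴ K⁻¹
Layer 1: 2.5×10⁻⁴ × 1.7 × 250 = 0.10625 m
250–950 m: 700 × 0.24 × 1.6×10⁻⁴ = 0.02688 m
950–2450 m: 1500 × 0.4 × 0.73×10⁻⁴ = 0.04380 m
Δh = 0.10625 + 0.02688 + 0.04380 = 0.17693 m ≈ 180 mm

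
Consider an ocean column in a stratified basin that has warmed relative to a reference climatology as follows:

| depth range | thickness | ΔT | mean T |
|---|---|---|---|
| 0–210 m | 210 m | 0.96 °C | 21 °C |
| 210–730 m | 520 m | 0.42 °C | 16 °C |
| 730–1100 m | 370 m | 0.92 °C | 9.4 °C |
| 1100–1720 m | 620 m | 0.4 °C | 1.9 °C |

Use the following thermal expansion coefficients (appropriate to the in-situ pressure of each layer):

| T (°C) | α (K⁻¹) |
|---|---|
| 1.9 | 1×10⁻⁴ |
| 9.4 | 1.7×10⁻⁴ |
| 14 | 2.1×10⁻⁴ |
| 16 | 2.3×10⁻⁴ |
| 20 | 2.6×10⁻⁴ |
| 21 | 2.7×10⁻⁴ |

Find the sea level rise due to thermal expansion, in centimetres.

19 cm

Layer 1 at 21 °C → α = 2.7×10⁻⁴ K⁻¹
Layer 2 at 16 °C → α = 2.3×10⁻⁴ K⁻¹
Layer 3 at 9.4 °C → α = 1.7×10⁻⁴ K⁻¹
Layer 4 at 1.9 °C → α = 1×10⁻⁴ K⁻¹
Layer 1: 0.96 × 210 × 2.7×10⁻⁴ = 0.054432 m
210–730 m: 2.3×10⁻⁴ × 520 × 0.42 = 0.050232 m
Layer 3: 0.92 × 370 × 1.7×10⁻⁴ = 0.057868 m
Layer 4: 1×10⁻⁴ × 0.4 × 620 = 0.02480 m
Δh = 0.054432 + 0.050232 + 0.057868 + 0.02480 = 0.187332 m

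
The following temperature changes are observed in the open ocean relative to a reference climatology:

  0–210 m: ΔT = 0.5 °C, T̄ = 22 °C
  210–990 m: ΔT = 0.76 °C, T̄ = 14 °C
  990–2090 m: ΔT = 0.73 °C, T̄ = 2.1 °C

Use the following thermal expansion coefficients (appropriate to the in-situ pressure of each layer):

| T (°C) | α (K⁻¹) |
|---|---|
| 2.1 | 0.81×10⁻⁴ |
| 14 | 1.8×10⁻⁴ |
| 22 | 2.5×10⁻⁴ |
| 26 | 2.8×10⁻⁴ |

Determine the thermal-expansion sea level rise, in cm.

Δh = 20 cm

Layer 1 at 22 °C → α = 2.5×10⁻⁴ K⁻¹
Layer 2 at 14 °C → α = 1.8×10⁻⁴ K⁻¹
Layer 3 at 2.1 °C → α = 0.81×10⁻⁴ K⁻¹
Layer 1: 2.5×10⁻⁴ × 0.5 × 210 = 0.02625 m
210–990 m: 780 × 1.8×10⁻⁴ × 0.76 = 0.106704 m
990–2090 m: 0.73 × 0.81×10⁻⁴ × 1100 = 0.065043 m
Δh = 0.02625 + 0.106704 + 0.065043 = 0.197997 m ≈ 20 cm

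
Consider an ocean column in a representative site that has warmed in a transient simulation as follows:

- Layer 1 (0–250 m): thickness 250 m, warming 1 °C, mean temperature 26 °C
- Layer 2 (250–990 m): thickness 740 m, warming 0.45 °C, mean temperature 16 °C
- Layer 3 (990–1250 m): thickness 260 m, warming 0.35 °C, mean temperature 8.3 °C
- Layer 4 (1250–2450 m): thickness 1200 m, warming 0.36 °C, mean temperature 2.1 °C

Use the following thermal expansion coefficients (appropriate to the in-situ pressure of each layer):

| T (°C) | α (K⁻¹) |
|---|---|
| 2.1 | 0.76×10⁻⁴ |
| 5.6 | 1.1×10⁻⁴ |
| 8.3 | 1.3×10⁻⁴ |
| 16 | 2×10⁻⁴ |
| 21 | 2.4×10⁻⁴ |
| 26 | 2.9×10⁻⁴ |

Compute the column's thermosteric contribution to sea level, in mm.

Layer 1 at 26 °C → α = 2.9×10⁻⁴ K⁻¹
Layer 2 at 16 °C → α = 2×10⁻⁴ K⁻¹
Layer 3 at 8.3 °C → α = 1.3×10⁻⁴ K⁻¹
Layer 4 at 2.1 °C → α = 0.76×10⁻⁴ K⁻¹
0–250 m: 1 × 250 × 2.9×10⁻⁴ = 0.07250 m
250–990 m: 740 × 2×10⁻⁴ × 0.45 = 0.06660 m
990–1250 m: 260 × 1.3×10⁻⁴ × 0.35 = 0.01183 m
Layer 4: 0.36 × 0.76×10⁻⁴ × 1200 = 0.032832 m
Δh = 0.07250 + 0.06660 + 0.01183 + 0.032832 = 0.183762 m

Δh ≈ 180 mm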